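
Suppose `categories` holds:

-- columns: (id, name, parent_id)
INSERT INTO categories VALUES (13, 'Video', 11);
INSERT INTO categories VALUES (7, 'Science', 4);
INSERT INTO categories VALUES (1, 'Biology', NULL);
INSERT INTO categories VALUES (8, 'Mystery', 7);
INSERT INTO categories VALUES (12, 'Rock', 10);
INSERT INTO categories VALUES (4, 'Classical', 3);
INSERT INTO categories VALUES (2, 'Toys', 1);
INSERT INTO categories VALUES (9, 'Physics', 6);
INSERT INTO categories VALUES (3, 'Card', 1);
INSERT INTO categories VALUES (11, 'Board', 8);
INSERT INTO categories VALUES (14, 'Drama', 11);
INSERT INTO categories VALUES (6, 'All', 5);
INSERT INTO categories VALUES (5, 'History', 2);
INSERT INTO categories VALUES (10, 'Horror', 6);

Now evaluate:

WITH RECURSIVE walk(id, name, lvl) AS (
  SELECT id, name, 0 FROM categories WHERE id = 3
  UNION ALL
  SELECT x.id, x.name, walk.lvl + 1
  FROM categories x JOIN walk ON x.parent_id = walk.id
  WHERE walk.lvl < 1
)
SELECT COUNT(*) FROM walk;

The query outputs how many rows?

2

Base: id=3 (Card) at lvl 0.
Iteration 1: rows with parent_id in {3} -> Classical (id 4, lvl 1).
Iteration 2: lvl < 1 fails for all current rows; recursion stops.
Total rows emitted: 2.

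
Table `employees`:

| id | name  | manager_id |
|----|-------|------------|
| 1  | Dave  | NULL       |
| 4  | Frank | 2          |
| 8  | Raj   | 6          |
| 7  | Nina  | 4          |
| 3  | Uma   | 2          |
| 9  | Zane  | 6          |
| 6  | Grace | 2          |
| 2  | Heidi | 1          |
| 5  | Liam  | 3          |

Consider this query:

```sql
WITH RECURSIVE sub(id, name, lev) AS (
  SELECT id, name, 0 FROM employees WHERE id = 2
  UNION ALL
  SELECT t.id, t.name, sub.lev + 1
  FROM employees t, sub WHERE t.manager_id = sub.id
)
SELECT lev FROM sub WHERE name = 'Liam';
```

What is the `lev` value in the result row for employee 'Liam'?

Base: id=2 (Heidi) at lev 0.
Iteration 1: rows with manager_id in {2} -> Uma (id 3, lev 1), Frank (id 4, lev 1), Grace (id 6, lev 1).
Iteration 2: rows with manager_id in {3,4,6} -> Liam (id 5, lev 2), Nina (id 7, lev 2), Raj (id 8, lev 2), Zane (id 9, lev 2).
Iteration 3: no rows with manager_id in {5,7,8,9}; recursion stops.

2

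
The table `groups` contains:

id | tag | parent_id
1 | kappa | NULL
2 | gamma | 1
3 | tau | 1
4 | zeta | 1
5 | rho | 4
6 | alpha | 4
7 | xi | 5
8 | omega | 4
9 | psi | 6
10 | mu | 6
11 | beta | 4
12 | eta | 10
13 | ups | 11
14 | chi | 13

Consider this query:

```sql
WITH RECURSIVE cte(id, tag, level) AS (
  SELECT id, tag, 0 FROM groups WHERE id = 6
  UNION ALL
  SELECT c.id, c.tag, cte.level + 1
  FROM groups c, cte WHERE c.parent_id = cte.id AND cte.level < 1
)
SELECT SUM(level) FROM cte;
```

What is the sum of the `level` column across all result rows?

2

Base: id=6 (alpha) at level 0.
Iteration 1: rows with parent_id in {6} -> psi (id 9, level 1), mu (id 10, level 1).
Iteration 2: level < 1 fails for all current rows; recursion stops.
SUM(level) = 0 + 1 + 1 = 2.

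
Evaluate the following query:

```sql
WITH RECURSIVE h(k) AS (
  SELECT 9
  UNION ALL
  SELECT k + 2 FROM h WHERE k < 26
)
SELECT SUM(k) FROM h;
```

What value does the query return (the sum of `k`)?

180

Base: k=9.
Iteration 1: 9 < 26 holds -> k = 9 + 2 = 11.
Iteration 2: 11 < 26 holds -> k = 11 + 2 = 13.
Iteration 3: 13 < 26 holds -> k = 13 + 2 = 15.
Iteration 4: 15 < 26 holds -> k = 15 + 2 = 17.
Iteration 5: 17 < 26 holds -> k = 17 + 2 = 19.
Iteration 6: 19 < 26 holds -> k = 19 + 2 = 21.
Iteration 7: 21 < 26 holds -> k = 21 + 2 = 23.
Iteration 8: 23 < 26 holds -> k = 23 + 2 = 25.
Iteration 9: 25 < 26 holds -> k = 25 + 2 = 27.
Iteration 10: 27 < 26 fails; recursion stops.
SUM(k) = 9 + 11 + 13 + 15 + 17 + 19 + 21 + 23 + 25 + 27 = 180.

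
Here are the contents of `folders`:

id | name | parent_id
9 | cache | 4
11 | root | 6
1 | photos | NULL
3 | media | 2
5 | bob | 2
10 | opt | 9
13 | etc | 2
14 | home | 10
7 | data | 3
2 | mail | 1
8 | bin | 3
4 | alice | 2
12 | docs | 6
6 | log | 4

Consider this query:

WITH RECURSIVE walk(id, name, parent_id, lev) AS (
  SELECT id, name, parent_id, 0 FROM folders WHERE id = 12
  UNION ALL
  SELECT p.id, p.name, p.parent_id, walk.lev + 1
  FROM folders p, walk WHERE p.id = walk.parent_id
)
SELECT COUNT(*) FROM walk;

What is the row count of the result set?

Base: id=12 (docs), parent_id=6, lev 0.
Iteration 1: join on id=6 -> log (id 6, parent_id=4, lev 1).
Iteration 2: join on id=4 -> alice (id 4, parent_id=2, lev 2).
Iteration 3: join on id=2 -> mail (id 2, parent_id=1, lev 3).
Iteration 4: join on id=1 -> photos (id 1, parent_id=NULL, lev 4).
Iteration 5: parent_id is NULL; no match; recursion stops.
Total rows emitted: 5.

5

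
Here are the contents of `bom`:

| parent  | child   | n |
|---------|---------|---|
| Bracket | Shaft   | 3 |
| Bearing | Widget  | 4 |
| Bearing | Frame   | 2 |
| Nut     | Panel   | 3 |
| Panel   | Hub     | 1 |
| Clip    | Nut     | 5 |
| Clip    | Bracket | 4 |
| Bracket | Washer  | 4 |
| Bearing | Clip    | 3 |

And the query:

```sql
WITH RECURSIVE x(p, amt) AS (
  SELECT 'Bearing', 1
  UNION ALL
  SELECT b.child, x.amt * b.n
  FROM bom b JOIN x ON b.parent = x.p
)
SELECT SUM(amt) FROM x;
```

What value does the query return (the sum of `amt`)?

211

Base: (Bearing, amt=1).
Iteration 1: components of {Bearing} -> Clip = 1*3 = 3, Frame = 1*2 = 2, Widget = 1*4 = 4.
Iteration 2: components of {Clip,Frame,Widget} -> Bracket = 3*4 = 12, Nut = 3*5 = 15.
Iteration 3: components of {Bracket,Nut} -> Panel = 15*3 = 45, Shaft = 12*3 = 36, Washer = 12*4 = 48.
Iteration 4: components of {Panel,Shaft,Washer} -> Hub = 45*1 = 45.
Iteration 5: no further components; recursion stops.
SUM(amt) = 1 + 2 + 3 + 4 + 12 + 15 + 48 + 36 + 45 + 45 = 211.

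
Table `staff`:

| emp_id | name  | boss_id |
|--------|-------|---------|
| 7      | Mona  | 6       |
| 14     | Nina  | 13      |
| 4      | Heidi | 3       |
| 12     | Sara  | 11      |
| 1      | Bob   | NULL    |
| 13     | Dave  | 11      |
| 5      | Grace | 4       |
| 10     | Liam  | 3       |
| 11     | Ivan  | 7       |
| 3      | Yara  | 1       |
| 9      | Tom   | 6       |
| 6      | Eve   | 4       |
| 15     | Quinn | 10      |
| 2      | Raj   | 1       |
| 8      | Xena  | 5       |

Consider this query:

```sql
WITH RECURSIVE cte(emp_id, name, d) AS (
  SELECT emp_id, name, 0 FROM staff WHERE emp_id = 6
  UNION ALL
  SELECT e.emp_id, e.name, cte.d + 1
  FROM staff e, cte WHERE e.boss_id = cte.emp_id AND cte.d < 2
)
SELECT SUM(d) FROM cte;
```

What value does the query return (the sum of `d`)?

4

Base: emp_id=6 (Eve) at d 0.
Iteration 1: rows with boss_id in {6} -> Mona (id 7, d 1), Tom (id 9, d 1).
Iteration 2: rows with boss_id in {7,9} -> Ivan (id 11, d 2).
Iteration 3: d < 2 fails for all current rows; recursion stops.
SUM(d) = 0 + 1 + 1 + 2 = 4.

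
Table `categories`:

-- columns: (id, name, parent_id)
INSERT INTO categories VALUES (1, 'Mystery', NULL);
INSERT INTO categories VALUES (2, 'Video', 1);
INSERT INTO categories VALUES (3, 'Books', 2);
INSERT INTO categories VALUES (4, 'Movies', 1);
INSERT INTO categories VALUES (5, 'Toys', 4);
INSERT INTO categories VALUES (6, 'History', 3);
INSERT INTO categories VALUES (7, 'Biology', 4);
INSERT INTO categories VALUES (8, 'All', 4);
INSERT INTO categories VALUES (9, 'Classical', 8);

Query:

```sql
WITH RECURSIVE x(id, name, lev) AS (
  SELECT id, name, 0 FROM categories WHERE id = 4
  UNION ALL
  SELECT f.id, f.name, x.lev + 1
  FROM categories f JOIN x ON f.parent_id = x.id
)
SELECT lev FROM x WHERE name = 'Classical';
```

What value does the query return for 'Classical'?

2

Base: id=4 (Movies) at lev 0.
Iteration 1: rows with parent_id in {4} -> Toys (id 5, lev 1), Biology (id 7, lev 1), All (id 8, lev 1).
Iteration 2: rows with parent_id in {5,7,8} -> Classical (id 9, lev 2).
Iteration 3: no rows with parent_id in {9}; recursion stops.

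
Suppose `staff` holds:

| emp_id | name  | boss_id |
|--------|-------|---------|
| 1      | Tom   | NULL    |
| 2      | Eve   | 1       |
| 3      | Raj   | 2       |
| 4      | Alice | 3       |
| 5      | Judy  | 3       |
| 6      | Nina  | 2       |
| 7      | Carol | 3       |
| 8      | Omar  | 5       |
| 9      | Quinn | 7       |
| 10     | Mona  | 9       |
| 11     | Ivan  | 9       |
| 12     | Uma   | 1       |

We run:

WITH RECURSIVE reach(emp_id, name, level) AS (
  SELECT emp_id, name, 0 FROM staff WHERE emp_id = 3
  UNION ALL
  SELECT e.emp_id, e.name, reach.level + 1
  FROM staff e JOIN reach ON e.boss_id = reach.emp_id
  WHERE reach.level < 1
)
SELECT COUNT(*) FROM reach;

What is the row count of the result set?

4

Base: emp_id=3 (Raj) at level 0.
Iteration 1: rows with boss_id in {3} -> Alice (id 4, level 1), Judy (id 5, level 1), Carol (id 7, level 1).
Iteration 2: level < 1 fails for all current rows; recursion stops.
Total rows emitted: 4.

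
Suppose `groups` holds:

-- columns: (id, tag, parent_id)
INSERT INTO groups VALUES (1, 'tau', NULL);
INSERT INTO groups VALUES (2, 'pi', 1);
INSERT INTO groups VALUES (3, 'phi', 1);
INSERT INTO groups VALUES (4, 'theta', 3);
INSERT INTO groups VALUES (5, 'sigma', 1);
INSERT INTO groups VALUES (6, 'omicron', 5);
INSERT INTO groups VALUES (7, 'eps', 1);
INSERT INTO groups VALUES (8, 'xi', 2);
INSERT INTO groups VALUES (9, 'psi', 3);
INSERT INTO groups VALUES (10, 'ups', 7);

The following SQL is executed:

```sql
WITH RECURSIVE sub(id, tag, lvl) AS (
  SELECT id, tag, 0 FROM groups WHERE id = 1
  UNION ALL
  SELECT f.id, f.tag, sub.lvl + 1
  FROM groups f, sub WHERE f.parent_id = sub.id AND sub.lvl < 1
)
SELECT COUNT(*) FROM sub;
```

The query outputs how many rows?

Base: id=1 (tau) at lvl 0.
Iteration 1: rows with parent_id in {1} -> pi (id 2, lvl 1), phi (id 3, lvl 1), sigma (id 5, lvl 1), eps (id 7, lvl 1).
Iteration 2: lvl < 1 fails for all current rows; recursion stops.
Total rows emitted: 5.

5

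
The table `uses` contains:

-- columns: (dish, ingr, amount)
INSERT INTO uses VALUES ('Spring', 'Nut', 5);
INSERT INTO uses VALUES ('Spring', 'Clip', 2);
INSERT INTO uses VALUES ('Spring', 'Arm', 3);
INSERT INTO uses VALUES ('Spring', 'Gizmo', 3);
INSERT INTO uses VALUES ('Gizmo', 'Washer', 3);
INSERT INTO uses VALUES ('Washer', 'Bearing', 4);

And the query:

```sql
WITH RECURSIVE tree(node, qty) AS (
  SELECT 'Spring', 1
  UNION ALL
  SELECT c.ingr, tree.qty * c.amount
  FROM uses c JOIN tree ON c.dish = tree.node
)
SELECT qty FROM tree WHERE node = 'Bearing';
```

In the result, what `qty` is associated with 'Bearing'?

36

Base: (Spring, qty=1).
Iteration 1: components of {Spring} -> Arm = 1*3 = 3, Clip = 1*2 = 2, Gizmo = 1*3 = 3, Nut = 1*5 = 5.
Iteration 2: components of {Arm,Clip,Gizmo,Nut} -> Washer = 3*3 = 9.
Iteration 3: components of {Washer} -> Bearing = 9*4 = 36.
Iteration 4: no further components; recursion stops.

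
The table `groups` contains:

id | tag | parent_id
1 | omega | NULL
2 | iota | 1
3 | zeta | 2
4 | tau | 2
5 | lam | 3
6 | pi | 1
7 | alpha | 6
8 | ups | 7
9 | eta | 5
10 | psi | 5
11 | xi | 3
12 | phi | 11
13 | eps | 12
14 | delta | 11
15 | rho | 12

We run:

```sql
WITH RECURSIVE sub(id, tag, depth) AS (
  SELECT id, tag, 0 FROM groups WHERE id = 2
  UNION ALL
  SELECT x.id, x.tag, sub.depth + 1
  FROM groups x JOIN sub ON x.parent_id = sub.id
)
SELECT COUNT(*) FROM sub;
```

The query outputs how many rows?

Base: id=2 (iota) at depth 0.
Iteration 1: rows with parent_id in {2} -> zeta (id 3, depth 1), tau (id 4, depth 1).
Iteration 2: rows with parent_id in {3,4} -> lam (id 5, depth 2), xi (id 11, depth 2).
Iteration 3: rows with parent_id in {5,11} -> eta (id 9, depth 3), psi (id 10, depth 3), phi (id 12, depth 3), delta (id 14, depth 3).
Iteration 4: rows with parent_id in {9,10,12,14} -> eps (id 13, depth 4), rho (id 15, depth 4).
Iteration 5: no rows with parent_id in {13,15}; recursion stops.
Total rows emitted: 11.

11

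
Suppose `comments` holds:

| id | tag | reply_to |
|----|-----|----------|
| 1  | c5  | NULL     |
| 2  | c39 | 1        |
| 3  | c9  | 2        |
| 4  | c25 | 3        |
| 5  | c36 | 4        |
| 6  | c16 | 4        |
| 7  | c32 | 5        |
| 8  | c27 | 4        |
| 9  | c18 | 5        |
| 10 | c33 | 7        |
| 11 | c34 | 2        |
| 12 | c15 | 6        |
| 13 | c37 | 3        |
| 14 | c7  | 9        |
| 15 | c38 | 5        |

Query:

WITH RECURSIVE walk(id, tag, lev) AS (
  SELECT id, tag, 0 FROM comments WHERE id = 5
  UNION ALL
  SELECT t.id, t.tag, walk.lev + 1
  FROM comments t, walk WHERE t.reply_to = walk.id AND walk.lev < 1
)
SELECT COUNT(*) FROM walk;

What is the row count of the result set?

4

Base: id=5 (c36) at lev 0.
Iteration 1: rows with reply_to in {5} -> c32 (id 7, lev 1), c18 (id 9, lev 1), c38 (id 15, lev 1).
Iteration 2: lev < 1 fails for all current rows; recursion stops.
Total rows emitted: 4.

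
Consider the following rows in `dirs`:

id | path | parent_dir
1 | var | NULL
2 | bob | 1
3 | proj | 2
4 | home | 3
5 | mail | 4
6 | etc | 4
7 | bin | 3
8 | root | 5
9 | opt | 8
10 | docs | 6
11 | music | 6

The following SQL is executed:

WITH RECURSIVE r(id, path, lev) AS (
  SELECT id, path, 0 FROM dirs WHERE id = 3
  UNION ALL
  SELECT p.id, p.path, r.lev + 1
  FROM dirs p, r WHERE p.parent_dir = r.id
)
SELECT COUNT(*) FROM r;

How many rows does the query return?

Base: id=3 (proj) at lev 0.
Iteration 1: rows with parent_dir in {3} -> home (id 4, lev 1), bin (id 7, lev 1).
Iteration 2: rows with parent_dir in {4,7} -> mail (id 5, lev 2), etc (id 6, lev 2).
Iteration 3: rows with parent_dir in {5,6} -> root (id 8, lev 3), docs (id 10, lev 3), music (id 11, lev 3).
Iteration 4: rows with parent_dir in {8,10,11} -> opt (id 9, lev 4).
Iteration 5: no rows with parent_dir in {9}; recursion stops.
Total rows emitted: 9.

9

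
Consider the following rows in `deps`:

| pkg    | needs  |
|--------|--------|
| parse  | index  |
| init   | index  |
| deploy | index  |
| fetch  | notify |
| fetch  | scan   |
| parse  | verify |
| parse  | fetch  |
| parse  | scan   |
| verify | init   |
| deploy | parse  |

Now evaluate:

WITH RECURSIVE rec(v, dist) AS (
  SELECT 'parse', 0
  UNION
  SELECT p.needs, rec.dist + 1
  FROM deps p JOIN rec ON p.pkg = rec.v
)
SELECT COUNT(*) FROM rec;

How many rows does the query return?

Base: (parse, dist=0).
Iteration 1: edges from {parse} -> (fetch, dist=1), (index, dist=1), (scan, dist=1), (verify, dist=1).
Iteration 2: edges from {fetch,index,scan,verify} -> (init, dist=2), (notify, dist=2), (scan, dist=2).
Iteration 3: edges from {init,notify,scan} -> (index, dist=3).
Iteration 4: no outgoing edges from {index}; recursion stops.
Total rows emitted: 9.

9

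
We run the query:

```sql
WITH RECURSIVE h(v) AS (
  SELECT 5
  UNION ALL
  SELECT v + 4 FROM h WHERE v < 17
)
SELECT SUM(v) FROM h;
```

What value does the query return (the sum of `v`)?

Base: v=5.
Iteration 1: 5 < 17 holds -> v = 5 + 4 = 9.
Iteration 2: 9 < 17 holds -> v = 9 + 4 = 13.
Iteration 3: 13 < 17 holds -> v = 13 + 4 = 17.
Iteration 4: 17 < 17 fails; recursion stops.
SUM(v) = 5 + 9 + 13 + 17 = 44.

44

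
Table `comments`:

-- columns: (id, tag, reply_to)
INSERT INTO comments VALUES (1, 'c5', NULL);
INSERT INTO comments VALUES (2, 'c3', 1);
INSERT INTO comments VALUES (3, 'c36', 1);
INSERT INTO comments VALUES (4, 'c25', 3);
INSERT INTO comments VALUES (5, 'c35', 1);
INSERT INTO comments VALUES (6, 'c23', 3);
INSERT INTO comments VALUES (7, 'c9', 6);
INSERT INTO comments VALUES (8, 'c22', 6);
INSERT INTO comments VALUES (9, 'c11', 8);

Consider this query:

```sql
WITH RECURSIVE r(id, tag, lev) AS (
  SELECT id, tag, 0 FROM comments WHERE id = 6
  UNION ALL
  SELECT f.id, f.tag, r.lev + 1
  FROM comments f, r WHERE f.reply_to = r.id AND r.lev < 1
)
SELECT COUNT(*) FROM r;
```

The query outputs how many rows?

3

Base: id=6 (c23) at lev 0.
Iteration 1: rows with reply_to in {6} -> c9 (id 7, lev 1), c22 (id 8, lev 1).
Iteration 2: lev < 1 fails for all current rows; recursion stops.
Total rows emitted: 3.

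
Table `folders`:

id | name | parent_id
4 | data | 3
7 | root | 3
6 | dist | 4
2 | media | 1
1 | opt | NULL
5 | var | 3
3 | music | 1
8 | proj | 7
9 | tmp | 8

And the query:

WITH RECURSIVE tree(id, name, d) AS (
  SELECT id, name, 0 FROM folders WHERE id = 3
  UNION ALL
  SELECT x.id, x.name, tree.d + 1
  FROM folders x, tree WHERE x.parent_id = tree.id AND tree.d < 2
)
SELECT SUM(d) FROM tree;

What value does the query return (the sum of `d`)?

7

Base: id=3 (music) at d 0.
Iteration 1: rows with parent_id in {3} -> data (id 4, d 1), var (id 5, d 1), root (id 7, d 1).
Iteration 2: rows with parent_id in {4,5,7} -> dist (id 6, d 2), proj (id 8, d 2).
Iteration 3: d < 2 fails for all current rows; recursion stops.
SUM(d) = 0 + 1 + 1 + 1 + 2 + 2 = 7.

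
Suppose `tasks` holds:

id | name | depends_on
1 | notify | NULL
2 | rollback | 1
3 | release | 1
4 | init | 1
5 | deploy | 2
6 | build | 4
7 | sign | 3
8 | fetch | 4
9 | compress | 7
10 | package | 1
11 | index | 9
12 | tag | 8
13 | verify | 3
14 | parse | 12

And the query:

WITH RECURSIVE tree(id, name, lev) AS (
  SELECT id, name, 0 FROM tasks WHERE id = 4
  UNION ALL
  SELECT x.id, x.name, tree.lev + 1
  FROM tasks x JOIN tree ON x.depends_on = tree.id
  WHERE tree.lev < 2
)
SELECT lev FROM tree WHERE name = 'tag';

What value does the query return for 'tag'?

Base: id=4 (init) at lev 0.
Iteration 1: rows with depends_on in {4} -> build (id 6, lev 1), fetch (id 8, lev 1).
Iteration 2: rows with depends_on in {6,8} -> tag (id 12, lev 2).
Iteration 3: lev < 2 fails for all current rows; recursion stops.

2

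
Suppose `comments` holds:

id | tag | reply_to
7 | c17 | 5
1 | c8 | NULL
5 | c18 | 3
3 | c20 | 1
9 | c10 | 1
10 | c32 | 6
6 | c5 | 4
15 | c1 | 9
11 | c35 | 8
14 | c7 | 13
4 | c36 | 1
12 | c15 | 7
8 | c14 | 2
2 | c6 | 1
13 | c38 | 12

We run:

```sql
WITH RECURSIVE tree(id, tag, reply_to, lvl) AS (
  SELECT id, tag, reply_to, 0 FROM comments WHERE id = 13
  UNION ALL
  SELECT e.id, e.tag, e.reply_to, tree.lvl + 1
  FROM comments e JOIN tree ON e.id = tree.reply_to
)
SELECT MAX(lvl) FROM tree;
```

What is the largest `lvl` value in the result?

5

Base: id=13 (c38), reply_to=12, lvl 0.
Iteration 1: join on id=12 -> c15 (id 12, reply_to=7, lvl 1).
Iteration 2: join on id=7 -> c17 (id 7, reply_to=5, lvl 2).
Iteration 3: join on id=5 -> c18 (id 5, reply_to=3, lvl 3).
Iteration 4: join on id=3 -> c20 (id 3, reply_to=1, lvl 4).
Iteration 5: join on id=1 -> c8 (id 1, reply_to=NULL, lvl 5).
Iteration 6: reply_to is NULL; no match; recursion stops.
lvl values: 0, 1, 2, 3, 4, 5; the maximum is 5.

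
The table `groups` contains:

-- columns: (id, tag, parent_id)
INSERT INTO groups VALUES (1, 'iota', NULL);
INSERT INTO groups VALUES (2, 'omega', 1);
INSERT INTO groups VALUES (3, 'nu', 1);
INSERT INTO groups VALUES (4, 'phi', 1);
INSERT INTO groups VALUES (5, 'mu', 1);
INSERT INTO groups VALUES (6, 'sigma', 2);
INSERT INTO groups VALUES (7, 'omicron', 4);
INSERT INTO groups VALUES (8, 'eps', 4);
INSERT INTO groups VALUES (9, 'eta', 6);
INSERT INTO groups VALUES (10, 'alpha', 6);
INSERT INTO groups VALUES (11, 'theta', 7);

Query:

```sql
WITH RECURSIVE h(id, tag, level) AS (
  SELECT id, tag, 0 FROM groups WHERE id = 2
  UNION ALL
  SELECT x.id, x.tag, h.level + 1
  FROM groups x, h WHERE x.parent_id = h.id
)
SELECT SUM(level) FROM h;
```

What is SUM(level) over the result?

5

Base: id=2 (omega) at level 0.
Iteration 1: rows with parent_id in {2} -> sigma (id 6, level 1).
Iteration 2: rows with parent_id in {6} -> eta (id 9, level 2), alpha (id 10, level 2).
Iteration 3: no rows with parent_id in {9,10}; recursion stops.
SUM(level) = 0 + 1 + 2 + 2 = 5.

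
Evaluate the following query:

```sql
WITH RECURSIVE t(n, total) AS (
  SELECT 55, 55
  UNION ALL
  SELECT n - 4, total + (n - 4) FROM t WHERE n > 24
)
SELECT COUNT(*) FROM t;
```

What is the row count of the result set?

Base: n=55, total=55.
Iteration 1: 55 > 24 holds -> n = 55 - 4 = 51, total = 55 + 51 = 106.
Iteration 2: 51 > 24 holds -> n = 51 - 4 = 47, total = 106 + 47 = 153.
Iteration 3: 47 > 24 holds -> n = 47 - 4 = 43, total = 153 + 43 = 196.
Iteration 4: 43 > 24 holds -> n = 43 - 4 = 39, total = 196 + 39 = 235.
Iteration 5: 39 > 24 holds -> n = 39 - 4 = 35, total = 235 + 35 = 270.
Iteration 6: 35 > 24 holds -> n = 35 - 4 = 31, total = 270 + 31 = 301.
Iteration 7: 31 > 24 holds -> n = 31 - 4 = 27, total = 301 + 27 = 328.
Iteration 8: 27 > 24 holds -> n = 27 - 4 = 23, total = 328 + 23 = 351.
Iteration 9: 23 > 24 fails; recursion stops.
Total rows emitted: 9.

9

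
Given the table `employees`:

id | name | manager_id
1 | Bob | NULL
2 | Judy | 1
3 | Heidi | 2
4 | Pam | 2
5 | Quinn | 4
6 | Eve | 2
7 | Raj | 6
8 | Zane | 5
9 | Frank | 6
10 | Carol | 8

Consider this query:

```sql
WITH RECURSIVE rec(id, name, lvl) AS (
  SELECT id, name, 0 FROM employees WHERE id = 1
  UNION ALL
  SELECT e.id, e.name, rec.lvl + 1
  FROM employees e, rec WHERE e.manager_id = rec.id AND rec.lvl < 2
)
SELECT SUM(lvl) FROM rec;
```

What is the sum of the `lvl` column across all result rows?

Base: id=1 (Bob) at lvl 0.
Iteration 1: rows with manager_id in {1} -> Judy (id 2, lvl 1).
Iteration 2: rows with manager_id in {2} -> Heidi (id 3, lvl 2), Pam (id 4, lvl 2), Eve (id 6, lvl 2).
Iteration 3: lvl < 2 fails for all current rows; recursion stops.
SUM(lvl) = 0 + 1 + 2 + 2 + 2 = 7.

7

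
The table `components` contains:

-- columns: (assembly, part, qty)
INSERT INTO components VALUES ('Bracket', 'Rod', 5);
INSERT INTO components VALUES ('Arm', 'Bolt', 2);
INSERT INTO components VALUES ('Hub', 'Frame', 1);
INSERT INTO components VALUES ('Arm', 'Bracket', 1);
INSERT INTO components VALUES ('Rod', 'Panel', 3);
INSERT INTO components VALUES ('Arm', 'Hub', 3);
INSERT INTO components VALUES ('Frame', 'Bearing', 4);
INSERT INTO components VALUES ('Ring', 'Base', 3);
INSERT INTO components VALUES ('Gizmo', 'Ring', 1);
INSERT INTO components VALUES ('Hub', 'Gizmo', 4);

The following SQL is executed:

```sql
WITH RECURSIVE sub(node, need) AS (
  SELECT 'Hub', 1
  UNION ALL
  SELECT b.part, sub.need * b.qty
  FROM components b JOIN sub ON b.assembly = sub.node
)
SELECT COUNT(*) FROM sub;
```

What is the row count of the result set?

6

Base: (Hub, need=1).
Iteration 1: components of {Hub} -> Frame = 1*1 = 1, Gizmo = 1*4 = 4.
Iteration 2: components of {Frame,Gizmo} -> Bearing = 1*4 = 4, Ring = 4*1 = 4.
Iteration 3: components of {Bearing,Ring} -> Base = 4*3 = 12.
Iteration 4: no further components; recursion stops.
Total rows emitted: 6.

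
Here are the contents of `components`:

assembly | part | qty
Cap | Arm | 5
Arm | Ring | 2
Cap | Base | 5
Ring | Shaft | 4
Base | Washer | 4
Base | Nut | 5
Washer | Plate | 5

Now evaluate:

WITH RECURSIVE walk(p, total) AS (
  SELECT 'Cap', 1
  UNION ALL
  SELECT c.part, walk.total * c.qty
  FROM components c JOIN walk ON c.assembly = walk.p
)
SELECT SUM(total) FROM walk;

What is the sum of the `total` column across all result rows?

206

Base: (Cap, total=1).
Iteration 1: components of {Cap} -> Arm = 1*5 = 5, Base = 1*5 = 5.
Iteration 2: components of {Arm,Base} -> Nut = 5*5 = 25, Ring = 5*2 = 10, Washer = 5*4 = 20.
Iteration 3: components of {Nut,Ring,Washer} -> Plate = 20*5 = 100, Shaft = 10*4 = 40.
Iteration 4: no further components; recursion stops.
SUM(total) = 1 + 5 + 5 + 10 + 20 + 25 + 40 + 100 = 206.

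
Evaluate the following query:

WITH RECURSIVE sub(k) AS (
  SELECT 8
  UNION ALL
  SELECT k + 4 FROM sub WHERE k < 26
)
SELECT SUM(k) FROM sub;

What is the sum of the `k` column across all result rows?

108

Base: k=8.
Iteration 1: 8 < 26 holds -> k = 8 + 4 = 12.
Iteration 2: 12 < 26 holds -> k = 12 + 4 = 16.
Iteration 3: 16 < 26 holds -> k = 16 + 4 = 20.
Iteration 4: 20 < 26 holds -> k = 20 + 4 = 24.
Iteration 5: 24 < 26 holds -> k = 24 + 4 = 28.
Iteration 6: 28 < 26 fails; recursion stops.
SUM(k) = 8 + 12 + 16 + 20 + 24 + 28 = 108.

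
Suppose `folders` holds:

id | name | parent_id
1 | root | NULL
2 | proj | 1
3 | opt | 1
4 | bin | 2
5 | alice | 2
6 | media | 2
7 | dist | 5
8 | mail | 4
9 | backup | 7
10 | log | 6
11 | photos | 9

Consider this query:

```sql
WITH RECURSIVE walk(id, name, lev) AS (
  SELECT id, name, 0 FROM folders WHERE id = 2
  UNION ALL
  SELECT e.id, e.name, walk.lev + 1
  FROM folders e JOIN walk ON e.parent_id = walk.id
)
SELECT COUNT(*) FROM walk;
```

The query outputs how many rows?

Base: id=2 (proj) at lev 0.
Iteration 1: rows with parent_id in {2} -> bin (id 4, lev 1), alice (id 5, lev 1), media (id 6, lev 1).
Iteration 2: rows with parent_id in {4,5,6} -> dist (id 7, lev 2), mail (id 8, lev 2), log (id 10, lev 2).
Iteration 3: rows with parent_id in {7,8,10} -> backup (id 9, lev 3).
Iteration 4: rows with parent_id in {9} -> photos (id 11, lev 4).
Iteration 5: no rows with parent_id in {11}; recursion stops.
Total rows emitted: 9.

9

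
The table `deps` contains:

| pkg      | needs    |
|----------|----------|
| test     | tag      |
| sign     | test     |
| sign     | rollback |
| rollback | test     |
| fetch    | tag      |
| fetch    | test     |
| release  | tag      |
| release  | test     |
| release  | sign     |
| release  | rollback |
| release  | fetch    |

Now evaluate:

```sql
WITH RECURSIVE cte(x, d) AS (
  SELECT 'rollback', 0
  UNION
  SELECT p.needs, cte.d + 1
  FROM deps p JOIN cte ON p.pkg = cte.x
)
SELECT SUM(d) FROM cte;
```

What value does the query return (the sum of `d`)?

Base: (rollback, d=0).
Iteration 1: edges from {rollback} -> (test, d=1).
Iteration 2: edges from {test} -> (tag, d=2).
Iteration 3: no outgoing edges from {tag}; recursion stops.
SUM(d) = 0 + 1 + 2 = 3.

3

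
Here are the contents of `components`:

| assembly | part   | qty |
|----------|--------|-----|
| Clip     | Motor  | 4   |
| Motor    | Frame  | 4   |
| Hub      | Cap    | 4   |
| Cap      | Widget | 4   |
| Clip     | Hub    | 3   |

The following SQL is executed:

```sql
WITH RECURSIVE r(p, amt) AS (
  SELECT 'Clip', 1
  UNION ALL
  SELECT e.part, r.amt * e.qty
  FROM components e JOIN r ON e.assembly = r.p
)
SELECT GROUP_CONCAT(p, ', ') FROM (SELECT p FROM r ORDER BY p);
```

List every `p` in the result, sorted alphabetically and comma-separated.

Base: (Clip, amt=1).
Iteration 1: components of {Clip} -> Hub = 1*3 = 3, Motor = 1*4 = 4.
Iteration 2: components of {Hub,Motor} -> Cap = 3*4 = 12, Frame = 4*4 = 16.
Iteration 3: components of {Cap,Frame} -> Widget = 12*4 = 48.
Iteration 4: no further components; recursion stops.

Cap, Clip, Frame, Hub, Motor, Widget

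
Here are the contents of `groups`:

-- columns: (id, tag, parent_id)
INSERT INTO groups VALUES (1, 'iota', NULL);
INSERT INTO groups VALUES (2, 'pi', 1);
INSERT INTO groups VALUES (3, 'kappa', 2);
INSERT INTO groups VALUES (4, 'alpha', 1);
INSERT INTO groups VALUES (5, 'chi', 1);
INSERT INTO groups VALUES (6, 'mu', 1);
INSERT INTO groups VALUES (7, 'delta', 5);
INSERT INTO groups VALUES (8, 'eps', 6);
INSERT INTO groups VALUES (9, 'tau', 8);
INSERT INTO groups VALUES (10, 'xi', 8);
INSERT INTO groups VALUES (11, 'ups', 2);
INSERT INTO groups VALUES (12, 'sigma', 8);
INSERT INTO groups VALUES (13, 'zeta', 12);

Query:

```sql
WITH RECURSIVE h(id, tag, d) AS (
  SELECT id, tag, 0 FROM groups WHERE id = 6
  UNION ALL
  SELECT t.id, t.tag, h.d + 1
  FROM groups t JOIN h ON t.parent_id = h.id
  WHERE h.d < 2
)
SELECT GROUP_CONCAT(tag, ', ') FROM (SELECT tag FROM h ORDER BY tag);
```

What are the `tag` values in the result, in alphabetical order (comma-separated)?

eps, mu, sigma, tau, xi

Base: id=6 (mu) at d 0.
Iteration 1: rows with parent_id in {6} -> eps (id 8, d 1).
Iteration 2: rows with parent_id in {8} -> tau (id 9, d 2), xi (id 10, d 2), sigma (id 12, d 2).
Iteration 3: d < 2 fails for all current rows; recursion stops.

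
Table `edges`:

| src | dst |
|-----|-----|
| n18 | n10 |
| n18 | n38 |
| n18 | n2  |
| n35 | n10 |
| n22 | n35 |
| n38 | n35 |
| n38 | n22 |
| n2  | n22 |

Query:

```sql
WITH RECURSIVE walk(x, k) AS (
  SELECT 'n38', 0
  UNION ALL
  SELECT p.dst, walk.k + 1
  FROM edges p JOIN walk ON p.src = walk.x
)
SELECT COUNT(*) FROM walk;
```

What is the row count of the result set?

Base: (n38, k=0).
Iteration 1: edges from {n38} -> (n22, k=1), (n35, k=1).
Iteration 2: edges from {n22,n35} -> (n10, k=2), (n35, k=2).
Iteration 3: edges from {n10,n35} -> (n10, k=3).
Iteration 4: no outgoing edges from {n10}; recursion stops.
Total rows emitted: 6.

6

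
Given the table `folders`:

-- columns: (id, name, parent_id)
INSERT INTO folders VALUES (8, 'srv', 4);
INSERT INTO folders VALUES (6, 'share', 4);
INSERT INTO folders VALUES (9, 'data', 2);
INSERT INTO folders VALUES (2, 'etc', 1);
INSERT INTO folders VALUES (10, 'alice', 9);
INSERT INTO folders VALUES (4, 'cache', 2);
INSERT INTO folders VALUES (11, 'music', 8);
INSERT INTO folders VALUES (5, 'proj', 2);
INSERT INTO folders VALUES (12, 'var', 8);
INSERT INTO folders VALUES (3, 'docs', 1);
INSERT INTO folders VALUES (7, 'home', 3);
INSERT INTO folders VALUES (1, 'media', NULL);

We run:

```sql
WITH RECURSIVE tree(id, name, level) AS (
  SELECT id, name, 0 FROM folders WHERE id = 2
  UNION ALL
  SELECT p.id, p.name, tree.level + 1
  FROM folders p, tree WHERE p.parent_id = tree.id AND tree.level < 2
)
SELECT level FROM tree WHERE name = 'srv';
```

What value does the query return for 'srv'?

2

Base: id=2 (etc) at level 0.
Iteration 1: rows with parent_id in {2} -> cache (id 4, level 1), proj (id 5, level 1), data (id 9, level 1).
Iteration 2: rows with parent_id in {4,5,9} -> share (id 6, level 2), srv (id 8, level 2), alice (id 10, level 2).
Iteration 3: level < 2 fails for all current rows; recursion stops.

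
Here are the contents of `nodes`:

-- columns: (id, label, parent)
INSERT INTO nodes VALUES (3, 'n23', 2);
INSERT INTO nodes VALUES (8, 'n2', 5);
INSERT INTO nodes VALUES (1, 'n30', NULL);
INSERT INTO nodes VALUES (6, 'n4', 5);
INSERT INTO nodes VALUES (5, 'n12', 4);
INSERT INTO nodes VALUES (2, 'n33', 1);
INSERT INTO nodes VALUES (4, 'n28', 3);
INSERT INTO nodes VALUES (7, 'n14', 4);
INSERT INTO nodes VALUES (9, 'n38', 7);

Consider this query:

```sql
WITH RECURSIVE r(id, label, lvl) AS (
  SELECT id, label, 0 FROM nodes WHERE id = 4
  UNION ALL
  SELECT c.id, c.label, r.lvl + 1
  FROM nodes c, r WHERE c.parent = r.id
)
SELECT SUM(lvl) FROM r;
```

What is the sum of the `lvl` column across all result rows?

Base: id=4 (n28) at lvl 0.
Iteration 1: rows with parent in {4} -> n12 (id 5, lvl 1), n14 (id 7, lvl 1).
Iteration 2: rows with parent in {5,7} -> n4 (id 6, lvl 2), n2 (id 8, lvl 2), n38 (id 9, lvl 2).
Iteration 3: no rows with parent in {6,8,9}; recursion stops.
SUM(lvl) = 0 + 1 + 1 + 2 + 2 + 2 = 8.

8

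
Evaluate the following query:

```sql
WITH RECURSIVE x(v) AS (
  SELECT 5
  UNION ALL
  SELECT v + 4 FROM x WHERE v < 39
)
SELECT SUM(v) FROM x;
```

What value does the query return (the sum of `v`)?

230

Base: v=5.
Iteration 1: 5 < 39 holds -> v = 5 + 4 = 9.
Iteration 2: 9 < 39 holds -> v = 9 + 4 = 13.
Iteration 3: 13 < 39 holds -> v = 13 + 4 = 17.
Iteration 4: 17 < 39 holds -> v = 17 + 4 = 21.
Iteration 5: 21 < 39 holds -> v = 21 + 4 = 25.
Iteration 6: 25 < 39 holds -> v = 25 + 4 = 29.
Iteration 7: 29 < 39 holds -> v = 29 + 4 = 33.
Iteration 8: 33 < 39 holds -> v = 33 + 4 = 37.
Iteration 9: 37 < 39 holds -> v = 37 + 4 = 41.
Iteration 10: 41 < 39 fails; recursion stops.
SUM(v) = 5 + 9 + 13 + 17 + 21 + 25 + 29 + 33 + 37 + 41 = 230.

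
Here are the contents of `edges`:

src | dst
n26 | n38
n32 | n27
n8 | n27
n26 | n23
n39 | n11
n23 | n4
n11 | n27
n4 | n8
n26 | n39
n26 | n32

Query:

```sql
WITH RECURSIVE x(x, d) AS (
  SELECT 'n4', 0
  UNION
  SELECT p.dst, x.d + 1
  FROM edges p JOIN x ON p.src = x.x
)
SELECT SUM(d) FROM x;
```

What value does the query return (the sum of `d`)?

Base: (n4, d=0).
Iteration 1: edges from {n4} -> (n8, d=1).
Iteration 2: edges from {n8} -> (n27, d=2).
Iteration 3: no outgoing edges from {n27}; recursion stops.
SUM(d) = 0 + 1 + 2 = 3.

3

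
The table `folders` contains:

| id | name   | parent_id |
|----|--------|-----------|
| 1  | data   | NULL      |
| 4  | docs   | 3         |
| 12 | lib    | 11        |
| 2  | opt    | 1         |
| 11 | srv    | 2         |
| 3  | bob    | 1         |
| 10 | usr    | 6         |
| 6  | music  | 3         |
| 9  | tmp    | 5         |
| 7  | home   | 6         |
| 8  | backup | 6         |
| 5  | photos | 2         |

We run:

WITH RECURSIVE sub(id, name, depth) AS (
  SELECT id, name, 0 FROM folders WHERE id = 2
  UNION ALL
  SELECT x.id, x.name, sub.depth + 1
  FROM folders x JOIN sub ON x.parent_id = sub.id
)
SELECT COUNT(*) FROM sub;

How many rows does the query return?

Base: id=2 (opt) at depth 0.
Iteration 1: rows with parent_id in {2} -> photos (id 5, depth 1), srv (id 11, depth 1).
Iteration 2: rows with parent_id in {5,11} -> tmp (id 9, depth 2), lib (id 12, depth 2).
Iteration 3: no rows with parent_id in {9,12}; recursion stops.
Total rows emitted: 5.

5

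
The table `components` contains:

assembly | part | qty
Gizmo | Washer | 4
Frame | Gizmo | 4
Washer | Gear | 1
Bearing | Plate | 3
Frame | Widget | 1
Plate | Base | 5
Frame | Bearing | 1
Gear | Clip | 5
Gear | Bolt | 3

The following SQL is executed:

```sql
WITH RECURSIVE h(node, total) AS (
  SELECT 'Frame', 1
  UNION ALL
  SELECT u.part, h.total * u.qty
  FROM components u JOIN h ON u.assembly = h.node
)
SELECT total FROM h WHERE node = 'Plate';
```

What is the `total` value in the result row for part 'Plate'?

Base: (Frame, total=1).
Iteration 1: components of {Frame} -> Bearing = 1*1 = 1, Gizmo = 1*4 = 4, Widget = 1*1 = 1.
Iteration 2: components of {Bearing,Gizmo,Widget} -> Plate = 1*3 = 3, Washer = 4*4 = 16.
Iteration 3: components of {Plate,Washer} -> Base = 3*5 = 15, Gear = 16*1 = 16.
Iteration 4: components of {Base,Gear} -> Bolt = 16*3 = 48, Clip = 16*5 = 80.
Iteration 5: no further components; recursion stops.

3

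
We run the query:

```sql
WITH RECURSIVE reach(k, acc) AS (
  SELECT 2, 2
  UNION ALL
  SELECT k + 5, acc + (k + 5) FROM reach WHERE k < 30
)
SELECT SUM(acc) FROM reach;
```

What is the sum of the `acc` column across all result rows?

336

Base: k=2, acc=2.
Iteration 1: 2 < 30 holds -> k = 2 + 5 = 7, acc = 2 + 7 = 9.
Iteration 2: 7 < 30 holds -> k = 7 + 5 = 12, acc = 9 + 12 = 21.
Iteration 3: 12 < 30 holds -> k = 12 + 5 = 17, acc = 21 + 17 = 38.
Iteration 4: 17 < 30 holds -> k = 17 + 5 = 22, acc = 38 + 22 = 60.
Iteration 5: 22 < 30 holds -> k = 22 + 5 = 27, acc = 60 + 27 = 87.
Iteration 6: 27 < 30 holds -> k = 27 + 5 = 32, acc = 87 + 32 = 119.
Iteration 7: 32 < 30 fails; recursion stops.
SUM(acc) = 2 + 9 + 21 + 38 + 60 + 87 + 119 = 336.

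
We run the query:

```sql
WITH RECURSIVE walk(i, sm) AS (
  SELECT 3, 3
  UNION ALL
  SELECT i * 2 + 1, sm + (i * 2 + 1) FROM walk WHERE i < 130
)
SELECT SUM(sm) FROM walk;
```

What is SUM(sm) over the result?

Base: i=3, sm=3.
Iteration 1: 3 < 130 holds -> i = 3 * 2 + 1 = 7, sm = 3 + 7 = 10.
Iteration 2: 7 < 130 holds -> i = 7 * 2 + 1 = 15, sm = 10 + 15 = 25.
Iteration 3: 15 < 130 holds -> i = 15 * 2 + 1 = 31, sm = 25 + 31 = 56.
Iteration 4: 31 < 130 holds -> i = 31 * 2 + 1 = 63, sm = 56 + 63 = 119.
Iteration 5: 63 < 130 holds -> i = 63 * 2 + 1 = 127, sm = 119 + 127 = 246.
Iteration 6: 127 < 130 holds -> i = 127 * 2 + 1 = 255, sm = 246 + 255 = 501.
Iteration 7: 255 < 130 fails; recursion stops.
SUM(sm) = 3 + 10 + 25 + 56 + 119 + 246 + 501 = 960.

960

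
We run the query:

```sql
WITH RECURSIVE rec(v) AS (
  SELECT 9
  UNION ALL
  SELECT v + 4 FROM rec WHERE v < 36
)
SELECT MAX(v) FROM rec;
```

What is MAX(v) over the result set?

Base: v=9.
Iteration 1: 9 < 36 holds -> v = 9 + 4 = 13.
Iteration 2: 13 < 36 holds -> v = 13 + 4 = 17.
Iteration 3: 17 < 36 holds -> v = 17 + 4 = 21.
Iteration 4: 21 < 36 holds -> v = 21 + 4 = 25.
Iteration 5: 25 < 36 holds -> v = 25 + 4 = 29.
Iteration 6: 29 < 36 holds -> v = 29 + 4 = 33.
Iteration 7: 33 < 36 holds -> v = 33 + 4 = 37.
Iteration 8: 37 < 36 fails; recursion stops.
v values: 9, 13, 17, 21, 25, 29, 33, 37; the maximum is 37.

37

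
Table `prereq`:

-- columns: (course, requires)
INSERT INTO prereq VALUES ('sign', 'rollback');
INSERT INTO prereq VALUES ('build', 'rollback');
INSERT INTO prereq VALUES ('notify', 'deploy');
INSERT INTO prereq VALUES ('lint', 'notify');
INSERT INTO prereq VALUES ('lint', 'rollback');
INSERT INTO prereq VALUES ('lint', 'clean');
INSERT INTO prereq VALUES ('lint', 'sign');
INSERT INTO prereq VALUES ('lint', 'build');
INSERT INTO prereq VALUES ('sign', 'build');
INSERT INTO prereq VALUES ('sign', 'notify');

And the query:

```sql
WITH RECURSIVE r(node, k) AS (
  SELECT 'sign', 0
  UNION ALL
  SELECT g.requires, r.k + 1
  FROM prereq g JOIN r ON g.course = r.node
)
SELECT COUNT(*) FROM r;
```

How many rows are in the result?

Base: (sign, k=0).
Iteration 1: edges from {sign} -> (build, k=1), (notify, k=1), (rollback, k=1).
Iteration 2: edges from {build,notify,rollback} -> (deploy, k=2), (rollback, k=2).
Iteration 3: no outgoing edges from {deploy,rollback}; recursion stops.
Total rows emitted: 6.

6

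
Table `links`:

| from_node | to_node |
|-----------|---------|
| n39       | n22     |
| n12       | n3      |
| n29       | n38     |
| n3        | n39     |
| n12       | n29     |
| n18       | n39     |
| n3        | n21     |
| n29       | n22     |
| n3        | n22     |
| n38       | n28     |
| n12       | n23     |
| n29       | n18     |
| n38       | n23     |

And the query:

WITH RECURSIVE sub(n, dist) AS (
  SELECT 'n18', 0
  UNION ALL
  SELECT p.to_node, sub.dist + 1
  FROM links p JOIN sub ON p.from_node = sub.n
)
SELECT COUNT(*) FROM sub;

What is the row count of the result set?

Base: (n18, dist=0).
Iteration 1: edges from {n18} -> (n39, dist=1).
Iteration 2: edges from {n39} -> (n22, dist=2).
Iteration 3: no outgoing edges from {n22}; recursion stops.
Total rows emitted: 3.

3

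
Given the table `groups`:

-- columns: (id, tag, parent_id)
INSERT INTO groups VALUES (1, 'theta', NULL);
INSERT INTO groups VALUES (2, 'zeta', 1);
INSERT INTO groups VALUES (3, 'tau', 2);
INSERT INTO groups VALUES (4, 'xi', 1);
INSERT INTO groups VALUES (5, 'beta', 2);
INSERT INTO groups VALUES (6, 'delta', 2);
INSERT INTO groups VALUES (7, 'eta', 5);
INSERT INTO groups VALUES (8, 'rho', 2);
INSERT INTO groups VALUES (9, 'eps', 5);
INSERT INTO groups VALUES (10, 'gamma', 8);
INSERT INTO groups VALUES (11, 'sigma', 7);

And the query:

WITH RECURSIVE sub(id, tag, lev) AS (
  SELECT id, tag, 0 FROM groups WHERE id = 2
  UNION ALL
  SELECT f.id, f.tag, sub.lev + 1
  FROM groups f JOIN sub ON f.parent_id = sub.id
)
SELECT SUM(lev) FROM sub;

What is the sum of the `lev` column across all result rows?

13

Base: id=2 (zeta) at lev 0.
Iteration 1: rows with parent_id in {2} -> tau (id 3, lev 1), beta (id 5, lev 1), delta (id 6, lev 1), rho (id 8, lev 1).
Iteration 2: rows with parent_id in {3,5,6,8} -> eta (id 7, lev 2), eps (id 9, lev 2), gamma (id 10, lev 2).
Iteration 3: rows with parent_id in {7,9,10} -> sigma (id 11, lev 3).
Iteration 4: no rows with parent_id in {11}; recursion stops.
SUM(lev) = 0 + 1 + 1 + 1 + 1 + 2 + 2 + 2 + 3 = 13.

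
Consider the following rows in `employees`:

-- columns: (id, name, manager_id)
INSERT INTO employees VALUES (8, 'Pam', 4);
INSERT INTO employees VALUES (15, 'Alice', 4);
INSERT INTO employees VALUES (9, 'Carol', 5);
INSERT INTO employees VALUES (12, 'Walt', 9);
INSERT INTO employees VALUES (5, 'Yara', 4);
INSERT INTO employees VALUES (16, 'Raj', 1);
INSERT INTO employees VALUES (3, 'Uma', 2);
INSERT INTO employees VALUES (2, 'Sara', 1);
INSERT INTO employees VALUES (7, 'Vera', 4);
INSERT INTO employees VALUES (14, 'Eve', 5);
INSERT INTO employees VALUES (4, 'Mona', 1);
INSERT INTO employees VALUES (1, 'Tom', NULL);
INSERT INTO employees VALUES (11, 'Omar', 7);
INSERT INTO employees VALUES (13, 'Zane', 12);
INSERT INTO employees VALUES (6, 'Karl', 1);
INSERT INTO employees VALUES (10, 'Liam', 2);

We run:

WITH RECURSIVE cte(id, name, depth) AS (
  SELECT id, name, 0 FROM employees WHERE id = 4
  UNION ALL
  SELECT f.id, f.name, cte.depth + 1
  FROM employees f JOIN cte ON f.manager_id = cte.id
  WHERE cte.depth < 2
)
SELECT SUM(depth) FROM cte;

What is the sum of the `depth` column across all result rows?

10

Base: id=4 (Mona) at depth 0.
Iteration 1: rows with manager_id in {4} -> Yara (id 5, depth 1), Vera (id 7, depth 1), Pam (id 8, depth 1), Alice (id 15, depth 1).
Iteration 2: rows with manager_id in {5,7,8,15} -> Carol (id 9, depth 2), Omar (id 11, depth 2), Eve (id 14, depth 2).
Iteration 3: depth < 2 fails for all current rows; recursion stops.
SUM(depth) = 0 + 1 + 1 + 1 + 1 + 2 + 2 + 2 = 10.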